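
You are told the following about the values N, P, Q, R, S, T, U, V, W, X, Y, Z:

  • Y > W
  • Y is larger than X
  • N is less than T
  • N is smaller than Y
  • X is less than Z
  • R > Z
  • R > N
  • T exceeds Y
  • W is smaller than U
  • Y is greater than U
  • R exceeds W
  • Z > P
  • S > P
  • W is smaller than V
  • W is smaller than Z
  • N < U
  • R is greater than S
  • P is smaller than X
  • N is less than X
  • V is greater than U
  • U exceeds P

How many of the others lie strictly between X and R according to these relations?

1

Chaining upward from X reaches: Y, Z, T.
Chaining downward from R reaches: W, P, N, S, Z.
Strictly between X and R are those in both lists: Z — 1 element.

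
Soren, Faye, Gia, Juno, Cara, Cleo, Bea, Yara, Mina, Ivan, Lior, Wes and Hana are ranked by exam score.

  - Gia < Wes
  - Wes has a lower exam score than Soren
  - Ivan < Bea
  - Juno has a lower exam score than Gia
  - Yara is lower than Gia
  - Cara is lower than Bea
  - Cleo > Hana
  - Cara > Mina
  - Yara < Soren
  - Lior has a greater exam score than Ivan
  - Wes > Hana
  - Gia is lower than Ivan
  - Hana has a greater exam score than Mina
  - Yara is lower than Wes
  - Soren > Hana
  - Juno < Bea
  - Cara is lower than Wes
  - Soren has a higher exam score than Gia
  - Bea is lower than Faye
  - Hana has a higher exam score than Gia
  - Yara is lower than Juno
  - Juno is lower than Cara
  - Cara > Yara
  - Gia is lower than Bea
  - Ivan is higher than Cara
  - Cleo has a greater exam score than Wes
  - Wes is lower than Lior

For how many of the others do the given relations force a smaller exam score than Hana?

4

From Hana the given relations immediately reach Gia, Mina.
From those, Yara, Juno — 4 in total.
Nothing else is reachable below Hana; 4 in all.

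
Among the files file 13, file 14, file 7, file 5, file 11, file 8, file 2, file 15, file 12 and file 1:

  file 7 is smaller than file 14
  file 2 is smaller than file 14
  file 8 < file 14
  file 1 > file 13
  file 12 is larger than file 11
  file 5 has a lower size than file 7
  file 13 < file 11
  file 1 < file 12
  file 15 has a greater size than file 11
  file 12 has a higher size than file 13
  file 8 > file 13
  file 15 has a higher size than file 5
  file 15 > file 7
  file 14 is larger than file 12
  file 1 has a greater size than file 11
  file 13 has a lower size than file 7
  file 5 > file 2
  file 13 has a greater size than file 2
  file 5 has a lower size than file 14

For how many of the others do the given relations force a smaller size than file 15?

From file 15 the given relations immediately reach file 5, file 7, file 11.
From those, file 2, file 13 — 5 in total.
Nothing else is reachable below file 15; 5 in all.

5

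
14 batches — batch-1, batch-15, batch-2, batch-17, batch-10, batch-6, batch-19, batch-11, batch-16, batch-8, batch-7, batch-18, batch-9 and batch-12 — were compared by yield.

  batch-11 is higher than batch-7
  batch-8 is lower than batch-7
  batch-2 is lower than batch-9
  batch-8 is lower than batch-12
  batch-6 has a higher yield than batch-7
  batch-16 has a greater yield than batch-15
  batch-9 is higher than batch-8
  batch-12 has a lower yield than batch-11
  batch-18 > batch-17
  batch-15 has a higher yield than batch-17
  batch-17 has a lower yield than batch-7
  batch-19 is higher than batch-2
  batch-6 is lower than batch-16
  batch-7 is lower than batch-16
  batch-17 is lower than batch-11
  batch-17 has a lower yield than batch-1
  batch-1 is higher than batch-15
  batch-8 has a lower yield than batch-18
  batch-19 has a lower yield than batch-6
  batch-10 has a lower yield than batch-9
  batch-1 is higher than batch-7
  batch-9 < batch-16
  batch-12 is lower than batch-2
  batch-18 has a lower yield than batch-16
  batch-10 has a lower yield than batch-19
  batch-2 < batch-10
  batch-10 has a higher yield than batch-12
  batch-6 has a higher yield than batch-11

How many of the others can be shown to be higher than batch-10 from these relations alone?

4

From batch-10 the given relations immediately reach batch-19, batch-9.
From those, batch-6, batch-16 — 4 in total.
No other element is forced above batch-10 by the given relations, so the count is 4.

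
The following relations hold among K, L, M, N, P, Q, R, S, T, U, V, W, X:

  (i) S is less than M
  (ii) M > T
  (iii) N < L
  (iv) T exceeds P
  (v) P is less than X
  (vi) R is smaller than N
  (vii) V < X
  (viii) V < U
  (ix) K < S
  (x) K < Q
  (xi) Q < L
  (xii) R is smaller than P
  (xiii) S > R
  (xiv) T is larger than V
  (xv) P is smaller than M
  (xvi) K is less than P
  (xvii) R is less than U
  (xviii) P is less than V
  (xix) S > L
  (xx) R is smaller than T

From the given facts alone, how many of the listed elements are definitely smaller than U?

The elements the relations force below U are K, R, P, V — no chain reaches any other.
That is 4.

4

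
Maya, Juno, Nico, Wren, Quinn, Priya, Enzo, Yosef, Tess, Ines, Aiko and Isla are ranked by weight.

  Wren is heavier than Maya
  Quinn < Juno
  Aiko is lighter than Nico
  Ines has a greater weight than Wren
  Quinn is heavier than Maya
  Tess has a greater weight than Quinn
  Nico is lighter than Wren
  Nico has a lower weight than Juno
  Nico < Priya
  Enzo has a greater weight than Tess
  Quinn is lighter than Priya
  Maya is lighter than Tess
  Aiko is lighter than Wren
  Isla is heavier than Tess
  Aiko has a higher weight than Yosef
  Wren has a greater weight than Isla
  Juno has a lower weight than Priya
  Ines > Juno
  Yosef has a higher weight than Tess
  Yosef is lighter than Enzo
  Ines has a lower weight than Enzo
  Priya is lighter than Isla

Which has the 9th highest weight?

The consecutive relations fix a unique order: Maya < Quinn < Tess < Yosef < Aiko < Nico < Juno < Priya < Isla < Wren < Ines < Enzo.
The 9th largest is Yosef.

Yosef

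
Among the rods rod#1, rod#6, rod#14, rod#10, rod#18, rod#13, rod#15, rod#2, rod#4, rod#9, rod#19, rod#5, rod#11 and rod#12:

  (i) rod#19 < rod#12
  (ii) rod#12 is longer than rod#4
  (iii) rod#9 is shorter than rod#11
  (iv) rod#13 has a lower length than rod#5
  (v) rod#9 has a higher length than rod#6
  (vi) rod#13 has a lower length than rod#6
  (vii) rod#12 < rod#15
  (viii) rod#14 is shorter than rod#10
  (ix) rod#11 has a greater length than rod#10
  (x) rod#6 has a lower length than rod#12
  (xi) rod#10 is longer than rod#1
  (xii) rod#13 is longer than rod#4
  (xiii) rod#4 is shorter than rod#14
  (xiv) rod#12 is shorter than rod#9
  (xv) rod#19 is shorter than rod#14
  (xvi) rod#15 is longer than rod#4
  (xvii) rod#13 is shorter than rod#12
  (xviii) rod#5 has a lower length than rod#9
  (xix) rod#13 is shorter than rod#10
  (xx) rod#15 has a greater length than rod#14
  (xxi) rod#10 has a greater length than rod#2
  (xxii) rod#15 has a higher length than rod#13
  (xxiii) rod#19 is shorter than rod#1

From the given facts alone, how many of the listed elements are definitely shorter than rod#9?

Directly below rod#9: rod#6, rod#5, rod#12.
One step further: rod#4, rod#19, rod#13 (6 so far).
Nothing else is reachable below rod#9; 6 in all.

6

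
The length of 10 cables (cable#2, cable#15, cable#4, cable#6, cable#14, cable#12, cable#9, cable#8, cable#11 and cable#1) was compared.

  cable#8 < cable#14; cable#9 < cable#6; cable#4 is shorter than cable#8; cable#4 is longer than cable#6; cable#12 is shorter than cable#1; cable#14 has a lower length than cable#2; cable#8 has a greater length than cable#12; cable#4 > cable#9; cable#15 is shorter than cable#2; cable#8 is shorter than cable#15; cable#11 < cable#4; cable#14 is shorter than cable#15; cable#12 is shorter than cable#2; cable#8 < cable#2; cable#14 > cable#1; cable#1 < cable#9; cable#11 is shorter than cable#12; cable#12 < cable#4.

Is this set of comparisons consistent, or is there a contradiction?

Every relation is compatible with cable#11 < cable#12 < cable#1 < cable#9 < cable#6 < cable#4 < cable#8 < cable#14 < cable#15 < cable#2; the set is consistent.

consistent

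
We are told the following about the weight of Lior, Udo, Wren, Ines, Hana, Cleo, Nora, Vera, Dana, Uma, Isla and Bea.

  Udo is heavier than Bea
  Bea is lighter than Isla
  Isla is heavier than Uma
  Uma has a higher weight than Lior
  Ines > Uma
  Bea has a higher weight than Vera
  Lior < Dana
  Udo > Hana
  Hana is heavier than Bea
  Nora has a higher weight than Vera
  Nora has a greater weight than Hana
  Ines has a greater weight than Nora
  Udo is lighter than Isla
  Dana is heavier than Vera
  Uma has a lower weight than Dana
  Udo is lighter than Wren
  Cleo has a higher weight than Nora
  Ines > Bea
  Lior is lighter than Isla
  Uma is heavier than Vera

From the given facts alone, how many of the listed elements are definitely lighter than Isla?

6

Directly below Isla: Bea, Lior, Uma, Udo.
One step further: Vera, Hana (6 so far).
Nothing else is reachable below Isla; 6 in all.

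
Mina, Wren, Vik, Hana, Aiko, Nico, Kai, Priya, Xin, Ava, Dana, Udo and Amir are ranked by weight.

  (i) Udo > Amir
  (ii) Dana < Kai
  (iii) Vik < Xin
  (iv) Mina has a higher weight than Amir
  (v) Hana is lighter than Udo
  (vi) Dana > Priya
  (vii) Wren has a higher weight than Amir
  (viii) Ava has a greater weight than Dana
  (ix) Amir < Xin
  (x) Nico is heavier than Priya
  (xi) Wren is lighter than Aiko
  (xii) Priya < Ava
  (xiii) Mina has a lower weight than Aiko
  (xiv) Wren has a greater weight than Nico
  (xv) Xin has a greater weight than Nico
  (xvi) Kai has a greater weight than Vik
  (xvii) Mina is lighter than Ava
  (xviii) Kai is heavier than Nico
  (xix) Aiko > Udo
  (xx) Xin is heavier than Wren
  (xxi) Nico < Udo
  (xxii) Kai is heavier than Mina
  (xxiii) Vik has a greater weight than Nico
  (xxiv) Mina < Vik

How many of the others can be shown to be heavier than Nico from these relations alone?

6

The elements the relations force above Nico are Udo, Wren, Aiko, Vik, Kai, Xin — no chain reaches any other.
That is 6.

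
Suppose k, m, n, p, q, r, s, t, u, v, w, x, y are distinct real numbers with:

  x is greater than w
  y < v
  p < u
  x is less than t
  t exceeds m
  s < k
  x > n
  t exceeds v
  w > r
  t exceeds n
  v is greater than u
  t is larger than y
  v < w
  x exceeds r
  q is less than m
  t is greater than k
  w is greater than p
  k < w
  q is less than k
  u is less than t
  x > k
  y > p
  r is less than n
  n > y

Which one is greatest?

Chaining downward from t: directly below it, k, m, u, y, v, n, x; then s, q, p, r, w.
That covers every other element, and nothing is given above t, so t is the greatest.

t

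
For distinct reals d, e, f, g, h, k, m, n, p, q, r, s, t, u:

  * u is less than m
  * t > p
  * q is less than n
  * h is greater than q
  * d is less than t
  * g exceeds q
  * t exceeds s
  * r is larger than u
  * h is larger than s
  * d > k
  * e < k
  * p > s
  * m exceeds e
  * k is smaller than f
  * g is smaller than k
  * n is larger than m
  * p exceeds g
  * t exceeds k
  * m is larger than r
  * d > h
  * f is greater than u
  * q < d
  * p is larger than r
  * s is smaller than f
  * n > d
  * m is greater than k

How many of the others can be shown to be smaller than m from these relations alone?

6

From m the given relations immediately reach u, r, e, k.
From those, g — 5 in total.
From those, q — 6 in total.
No other element is forced below m by the given relations, so the count is 6.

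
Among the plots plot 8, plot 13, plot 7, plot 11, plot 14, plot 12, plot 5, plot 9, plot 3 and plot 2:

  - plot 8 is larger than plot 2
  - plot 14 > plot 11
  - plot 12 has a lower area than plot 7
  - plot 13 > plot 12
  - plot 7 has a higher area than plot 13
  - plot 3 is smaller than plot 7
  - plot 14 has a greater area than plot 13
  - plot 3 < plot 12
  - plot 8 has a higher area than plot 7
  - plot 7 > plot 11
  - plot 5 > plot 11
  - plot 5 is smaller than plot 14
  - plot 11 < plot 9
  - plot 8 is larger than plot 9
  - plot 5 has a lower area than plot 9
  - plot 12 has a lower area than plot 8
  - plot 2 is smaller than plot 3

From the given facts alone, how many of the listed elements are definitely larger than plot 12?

Directly above plot 12: plot 13, plot 7, plot 8.
One step further: plot 14 (4 so far).
Nothing else is reachable above plot 12; 4 in all.

4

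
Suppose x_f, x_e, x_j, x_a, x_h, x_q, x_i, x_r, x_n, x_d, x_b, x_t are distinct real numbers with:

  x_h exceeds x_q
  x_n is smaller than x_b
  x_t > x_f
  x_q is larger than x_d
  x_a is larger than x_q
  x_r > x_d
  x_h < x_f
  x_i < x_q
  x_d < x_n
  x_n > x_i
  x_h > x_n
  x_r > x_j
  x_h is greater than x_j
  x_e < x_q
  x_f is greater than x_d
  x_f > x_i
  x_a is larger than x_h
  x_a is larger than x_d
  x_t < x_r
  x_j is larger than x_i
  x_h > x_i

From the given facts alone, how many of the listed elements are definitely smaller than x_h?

Directly below x_h: x_i, x_j, x_n, x_q.
One step further: x_d, x_e (6 so far).
No other element is forced below x_h by the given relations, so the count is 6.

6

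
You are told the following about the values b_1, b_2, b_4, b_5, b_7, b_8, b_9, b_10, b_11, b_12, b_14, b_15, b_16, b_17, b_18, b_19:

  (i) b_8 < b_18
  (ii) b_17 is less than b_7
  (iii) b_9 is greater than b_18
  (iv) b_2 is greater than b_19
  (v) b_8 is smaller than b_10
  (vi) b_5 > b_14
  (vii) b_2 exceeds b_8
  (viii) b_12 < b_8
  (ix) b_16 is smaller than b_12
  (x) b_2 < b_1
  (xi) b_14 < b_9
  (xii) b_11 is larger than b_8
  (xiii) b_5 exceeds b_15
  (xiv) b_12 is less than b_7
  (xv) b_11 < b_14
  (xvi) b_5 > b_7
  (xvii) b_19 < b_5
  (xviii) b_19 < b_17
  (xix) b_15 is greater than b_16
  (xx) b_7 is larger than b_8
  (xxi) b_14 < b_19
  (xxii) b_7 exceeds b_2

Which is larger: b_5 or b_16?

Link the given pairs in sequence: b_16 < b_12; b_12 < b_8; b_8 < b_11; b_11 < b_14; b_14 < b_19; b_19 < b_17; b_17 < b_7; b_7 < b_5.
Chaining these gives b_16 < b_12 < b_8 < b_11 < b_14 < b_19 < b_17 < b_7 < b_5.
So b_16 < b_5; b_5 is the larger of the two.

b_5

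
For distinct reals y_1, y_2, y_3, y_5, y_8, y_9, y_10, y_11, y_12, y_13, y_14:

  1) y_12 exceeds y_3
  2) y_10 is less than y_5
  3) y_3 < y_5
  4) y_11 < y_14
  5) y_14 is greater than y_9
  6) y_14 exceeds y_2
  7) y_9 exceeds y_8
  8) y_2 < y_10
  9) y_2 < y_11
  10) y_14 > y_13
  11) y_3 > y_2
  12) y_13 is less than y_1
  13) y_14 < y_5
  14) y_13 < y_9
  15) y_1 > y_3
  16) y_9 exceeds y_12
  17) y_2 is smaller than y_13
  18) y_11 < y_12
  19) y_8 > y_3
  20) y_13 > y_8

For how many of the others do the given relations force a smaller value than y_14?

Directly below y_14: y_2, y_11, y_13, y_9.
One step further: y_12, y_8 (6 so far).
One step further: y_3 (7 so far).
Nothing else is reachable below y_14; 7 in all.

7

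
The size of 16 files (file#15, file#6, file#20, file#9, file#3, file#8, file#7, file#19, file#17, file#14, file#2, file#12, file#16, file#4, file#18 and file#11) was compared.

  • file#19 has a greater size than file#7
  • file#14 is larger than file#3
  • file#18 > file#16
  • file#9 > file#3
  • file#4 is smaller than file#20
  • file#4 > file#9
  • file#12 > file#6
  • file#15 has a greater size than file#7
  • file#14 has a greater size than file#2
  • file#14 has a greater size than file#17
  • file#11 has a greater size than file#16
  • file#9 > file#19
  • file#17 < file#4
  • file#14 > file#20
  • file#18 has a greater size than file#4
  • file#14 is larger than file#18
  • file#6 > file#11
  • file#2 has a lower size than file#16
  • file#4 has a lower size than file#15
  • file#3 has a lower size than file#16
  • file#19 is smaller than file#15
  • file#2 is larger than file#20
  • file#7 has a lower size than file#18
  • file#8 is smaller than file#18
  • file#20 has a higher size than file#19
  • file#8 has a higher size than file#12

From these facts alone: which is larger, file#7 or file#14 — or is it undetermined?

file#14

file#7 < file#19 and file#19 < file#9 give file#7 < file#9.
Then file#9 < file#4 extends the chain to file#4.
Then file#4 < file#20 extends the chain to file#20.
Then file#20 < file#2 extends the chain to file#2.
Then file#2 < file#16 extends the chain to file#16.
With file#16 < file#11: file#7 < file#19 < file#9 < file#4 < file#20 < file#2 < file#16 < file#11.
Then file#11 < file#6 extends the chain to file#6.
Then file#6 < file#12 extends the chain to file#12.
With file#12 < file#8: file#7 < file#19 < file#9 < file#4 < file#20 < file#2 < file#16 < file#11 < file#6 < file#12 < file#8.
With file#8 < file#18: file#7 < file#19 < file#9 < file#4 < file#20 < file#2 < file#16 < file#11 < file#6 < file#12 < file#8 < file#18.
With file#18 < file#14: file#7 < file#19 < file#9 < file#4 < file#20 < file#2 < file#16 < file#11 < file#6 < file#12 < file#8 < file#18 < file#14.
So file#14 is larger.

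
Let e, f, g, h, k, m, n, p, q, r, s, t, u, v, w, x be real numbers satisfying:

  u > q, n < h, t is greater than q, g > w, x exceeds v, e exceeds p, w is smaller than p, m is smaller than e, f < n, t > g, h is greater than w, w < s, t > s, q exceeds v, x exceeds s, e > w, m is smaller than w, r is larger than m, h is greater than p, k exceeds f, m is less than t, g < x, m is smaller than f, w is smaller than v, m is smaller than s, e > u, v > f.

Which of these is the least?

w is not least since m < w; s is not least since m < s; g is not least since w < g; f is not least since m < f; v is not least since f < v; q is not least since v < q; r is not least since m < r; n is not least since f < n; p is not least since w < p; x is not least since g < x; h is not least since p < h; k is not least since f < k; t is not least since g < t; u is not least since q < u; e is not least since w < e.
Only m has nothing below it, so m is the least.

m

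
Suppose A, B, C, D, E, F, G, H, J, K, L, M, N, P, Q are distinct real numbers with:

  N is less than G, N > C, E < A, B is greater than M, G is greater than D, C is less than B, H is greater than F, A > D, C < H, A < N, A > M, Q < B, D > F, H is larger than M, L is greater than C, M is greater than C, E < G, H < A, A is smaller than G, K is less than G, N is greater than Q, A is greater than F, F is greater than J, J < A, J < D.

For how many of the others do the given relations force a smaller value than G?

11

From G the given relations immediately reach D, E, K, A, N.
From those, J, F, C, Q, M, H — 11 in total.
No other element is forced below G by the given relations, so the count is 11.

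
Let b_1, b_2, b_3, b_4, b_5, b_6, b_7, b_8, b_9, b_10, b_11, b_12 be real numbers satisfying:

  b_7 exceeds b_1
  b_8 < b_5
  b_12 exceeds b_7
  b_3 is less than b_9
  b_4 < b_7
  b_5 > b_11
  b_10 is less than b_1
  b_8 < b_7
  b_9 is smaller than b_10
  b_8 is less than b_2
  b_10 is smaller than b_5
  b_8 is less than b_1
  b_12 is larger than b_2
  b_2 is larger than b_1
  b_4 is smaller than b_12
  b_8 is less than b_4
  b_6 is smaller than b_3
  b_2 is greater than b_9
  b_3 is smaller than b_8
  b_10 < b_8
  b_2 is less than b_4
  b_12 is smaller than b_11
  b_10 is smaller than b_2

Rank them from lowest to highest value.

Each adjacent pair is fixed by a given relation: b_6 < b_3; b_3 < b_9; b_9 < b_10; b_10 < b_8; b_8 < b_1; b_1 < b_2; b_2 < b_4; b_4 < b_7; b_7 < b_12; b_12 < b_11; b_11 < b_5. Chaining them end to end gives the full order.

b_6 < b_3 < b_9 < b_10 < b_8 < b_1 < b_2 < b_4 < b_7 < b_12 < b_11 < b_5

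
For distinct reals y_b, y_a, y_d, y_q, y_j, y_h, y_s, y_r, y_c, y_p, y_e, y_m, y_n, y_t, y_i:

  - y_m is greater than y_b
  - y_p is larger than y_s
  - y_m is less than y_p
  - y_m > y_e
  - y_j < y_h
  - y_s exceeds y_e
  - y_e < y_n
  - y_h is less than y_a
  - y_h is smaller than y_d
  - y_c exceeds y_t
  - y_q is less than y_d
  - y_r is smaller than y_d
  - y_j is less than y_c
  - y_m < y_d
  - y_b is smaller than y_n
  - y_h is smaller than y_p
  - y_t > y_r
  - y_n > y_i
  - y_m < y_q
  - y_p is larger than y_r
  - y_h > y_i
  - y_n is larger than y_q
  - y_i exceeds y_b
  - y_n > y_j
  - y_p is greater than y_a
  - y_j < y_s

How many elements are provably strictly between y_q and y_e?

The relations place y_e below y_q. An element lies strictly between them when it is forced above y_e and also forced below y_q.
Above y_e: {y_s, y_m, y_d, y_n, y_p}. Below y_q: {y_b, y_m}.
Intersection: {y_m} — 1.

1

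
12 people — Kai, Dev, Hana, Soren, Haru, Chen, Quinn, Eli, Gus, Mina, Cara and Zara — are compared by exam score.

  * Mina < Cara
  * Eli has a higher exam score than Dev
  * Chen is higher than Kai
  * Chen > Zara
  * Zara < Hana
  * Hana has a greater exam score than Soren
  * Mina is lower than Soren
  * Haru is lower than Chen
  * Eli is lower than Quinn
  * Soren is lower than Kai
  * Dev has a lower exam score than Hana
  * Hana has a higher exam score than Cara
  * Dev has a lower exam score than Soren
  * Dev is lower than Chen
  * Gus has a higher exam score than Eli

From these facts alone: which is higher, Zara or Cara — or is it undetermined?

undetermined

Following every chain through Zara: above Zara we get Chen, Hana.
Cara is not reached, and no chain runs the other way from Cara to Zara.
So the given relations leave the order of Zara and Cara undetermined.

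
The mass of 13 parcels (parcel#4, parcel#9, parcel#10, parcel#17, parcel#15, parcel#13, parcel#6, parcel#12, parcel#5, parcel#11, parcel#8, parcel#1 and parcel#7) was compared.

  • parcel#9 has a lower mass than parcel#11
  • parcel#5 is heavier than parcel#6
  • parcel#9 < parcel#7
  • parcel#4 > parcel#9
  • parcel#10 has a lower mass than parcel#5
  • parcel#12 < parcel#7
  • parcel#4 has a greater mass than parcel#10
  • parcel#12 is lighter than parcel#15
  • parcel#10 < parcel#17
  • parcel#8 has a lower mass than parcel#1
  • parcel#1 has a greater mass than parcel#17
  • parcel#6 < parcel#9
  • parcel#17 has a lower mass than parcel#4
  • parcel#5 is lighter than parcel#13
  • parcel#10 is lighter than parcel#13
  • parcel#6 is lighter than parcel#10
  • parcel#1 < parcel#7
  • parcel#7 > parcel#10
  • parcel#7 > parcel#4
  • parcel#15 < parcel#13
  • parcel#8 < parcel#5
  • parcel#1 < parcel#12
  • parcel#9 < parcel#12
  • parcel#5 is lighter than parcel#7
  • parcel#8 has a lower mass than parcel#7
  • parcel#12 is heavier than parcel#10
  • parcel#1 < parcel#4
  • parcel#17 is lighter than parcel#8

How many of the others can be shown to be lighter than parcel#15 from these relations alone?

7

The elements the relations force below parcel#15 are parcel#6, parcel#9, parcel#10, parcel#17, parcel#8, parcel#1, parcel#12 — no chain reaches any other.
That is 7.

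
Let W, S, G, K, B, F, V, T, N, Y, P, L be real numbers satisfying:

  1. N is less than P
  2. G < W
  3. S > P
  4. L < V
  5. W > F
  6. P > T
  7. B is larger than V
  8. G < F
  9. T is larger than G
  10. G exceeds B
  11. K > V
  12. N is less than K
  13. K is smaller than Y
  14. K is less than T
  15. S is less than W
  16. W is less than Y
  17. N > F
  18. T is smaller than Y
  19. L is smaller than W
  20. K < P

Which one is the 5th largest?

T

The consecutive relations fix a unique order: L < V < B < G < F < N < K < T < P < S < W < Y.
Counting 5 from the largest end gives T.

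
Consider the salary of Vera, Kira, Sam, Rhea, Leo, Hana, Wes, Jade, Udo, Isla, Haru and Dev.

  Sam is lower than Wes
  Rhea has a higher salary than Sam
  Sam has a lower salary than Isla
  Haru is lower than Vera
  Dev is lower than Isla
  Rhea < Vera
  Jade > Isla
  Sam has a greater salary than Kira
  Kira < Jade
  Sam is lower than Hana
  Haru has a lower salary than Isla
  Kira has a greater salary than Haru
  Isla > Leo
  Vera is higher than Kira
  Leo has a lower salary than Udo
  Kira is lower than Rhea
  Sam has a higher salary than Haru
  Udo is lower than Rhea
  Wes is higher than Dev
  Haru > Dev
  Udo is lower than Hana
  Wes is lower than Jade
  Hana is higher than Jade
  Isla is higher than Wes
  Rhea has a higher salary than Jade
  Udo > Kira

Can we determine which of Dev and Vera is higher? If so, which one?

Vera

Link the given pairs in sequence: Dev < Haru; Haru < Kira; Kira < Sam; Sam < Wes; Wes < Isla; Isla < Jade; Jade < Rhea; Rhea < Vera.
Chaining these gives Dev < Haru < Kira < Sam < Wes < Isla < Jade < Rhea < Vera.
So Vera is higher.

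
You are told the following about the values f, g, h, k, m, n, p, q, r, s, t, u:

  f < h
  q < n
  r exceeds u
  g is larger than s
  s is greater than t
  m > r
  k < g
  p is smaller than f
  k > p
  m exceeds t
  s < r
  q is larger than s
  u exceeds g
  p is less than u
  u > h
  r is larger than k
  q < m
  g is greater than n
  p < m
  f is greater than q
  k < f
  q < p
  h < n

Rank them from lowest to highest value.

t < s < q < p < k < f < h < n < g < u < r < m

Nothing is placed below t, so it is least; from there t < s; s < q; q < p; p < k; k < f; f < h; h < n; n < g; g < u; u < r; r < m, each given directly.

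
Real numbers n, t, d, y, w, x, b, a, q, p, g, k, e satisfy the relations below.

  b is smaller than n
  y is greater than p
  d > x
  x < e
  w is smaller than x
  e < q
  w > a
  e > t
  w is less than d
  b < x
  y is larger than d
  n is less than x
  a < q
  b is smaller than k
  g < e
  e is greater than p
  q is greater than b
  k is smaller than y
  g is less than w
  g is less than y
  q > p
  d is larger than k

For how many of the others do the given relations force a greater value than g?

The elements the relations force above g are w, x, e, d, y, q — no chain reaches any other.
That is 6.

6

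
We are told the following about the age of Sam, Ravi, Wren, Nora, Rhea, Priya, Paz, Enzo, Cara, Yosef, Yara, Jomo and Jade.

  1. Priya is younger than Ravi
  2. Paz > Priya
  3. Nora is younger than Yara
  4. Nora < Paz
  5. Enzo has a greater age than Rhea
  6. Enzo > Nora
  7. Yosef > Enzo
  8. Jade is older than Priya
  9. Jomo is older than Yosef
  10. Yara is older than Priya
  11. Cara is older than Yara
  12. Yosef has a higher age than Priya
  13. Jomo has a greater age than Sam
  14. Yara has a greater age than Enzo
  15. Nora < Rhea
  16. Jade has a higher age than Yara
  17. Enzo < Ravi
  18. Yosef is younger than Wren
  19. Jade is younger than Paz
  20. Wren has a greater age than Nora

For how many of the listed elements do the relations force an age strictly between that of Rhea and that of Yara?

The relations place Rhea below Yara. An element lies strictly between them when it is forced above Rhea and also forced below Yara.
Above Rhea: {Enzo, Yosef, Ravi, Jomo, Jade, Wren, Paz, Cara}. Below Yara: {Nora, Priya, Enzo}.
Intersection: {Enzo} — 1.

1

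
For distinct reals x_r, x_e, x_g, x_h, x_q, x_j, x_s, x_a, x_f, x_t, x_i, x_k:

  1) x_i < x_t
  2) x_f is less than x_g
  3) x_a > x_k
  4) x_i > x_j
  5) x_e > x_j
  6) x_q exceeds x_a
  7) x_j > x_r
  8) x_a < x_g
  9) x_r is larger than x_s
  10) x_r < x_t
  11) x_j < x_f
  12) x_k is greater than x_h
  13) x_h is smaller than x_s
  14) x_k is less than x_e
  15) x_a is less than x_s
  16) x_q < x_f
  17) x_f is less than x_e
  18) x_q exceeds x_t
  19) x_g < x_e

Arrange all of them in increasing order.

Nothing is placed below x_h, so it is least; from there x_h < x_k; x_k < x_a; x_a < x_s; x_s < x_r; x_r < x_j; x_j < x_i; x_i < x_t; x_t < x_q; x_q < x_f; x_f < x_g; x_g < x_e, each given directly.

x_h < x_k < x_a < x_s < x_r < x_j < x_i < x_t < x_q < x_f < x_g < x_e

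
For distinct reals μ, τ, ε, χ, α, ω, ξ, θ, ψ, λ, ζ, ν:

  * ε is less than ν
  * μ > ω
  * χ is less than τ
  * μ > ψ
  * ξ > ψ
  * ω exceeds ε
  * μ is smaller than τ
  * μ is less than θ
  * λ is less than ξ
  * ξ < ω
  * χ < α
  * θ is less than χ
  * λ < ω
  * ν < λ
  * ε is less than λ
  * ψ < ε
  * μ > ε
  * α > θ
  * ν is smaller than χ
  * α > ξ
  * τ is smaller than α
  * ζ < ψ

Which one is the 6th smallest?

ξ

Piecing the relations together gives one ordering: ζ < ψ < ε < ν < λ < ξ < ω < μ < θ < χ < τ < α.
The 6th smallest is ξ.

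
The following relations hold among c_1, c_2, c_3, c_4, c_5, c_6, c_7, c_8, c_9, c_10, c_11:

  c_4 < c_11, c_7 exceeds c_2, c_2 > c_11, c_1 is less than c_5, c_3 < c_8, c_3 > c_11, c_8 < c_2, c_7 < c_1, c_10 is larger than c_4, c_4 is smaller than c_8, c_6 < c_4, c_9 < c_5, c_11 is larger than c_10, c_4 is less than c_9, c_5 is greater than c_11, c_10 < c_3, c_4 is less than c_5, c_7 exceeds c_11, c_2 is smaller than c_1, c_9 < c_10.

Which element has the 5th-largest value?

Chaining the given pairs: c_6 < c_4 < c_9 < c_10 < c_11 < c_3 < c_8 < c_2 < c_7 < c_1 < c_5.
Counting 5 from the largest end gives c_8.

c_8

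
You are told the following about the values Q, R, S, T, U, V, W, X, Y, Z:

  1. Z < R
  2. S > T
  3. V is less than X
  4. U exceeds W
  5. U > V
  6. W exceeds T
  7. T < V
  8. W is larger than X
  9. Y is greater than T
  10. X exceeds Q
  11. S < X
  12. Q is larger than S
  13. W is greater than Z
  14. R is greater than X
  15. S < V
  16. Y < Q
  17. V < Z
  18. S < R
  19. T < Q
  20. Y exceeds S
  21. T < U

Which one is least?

T

Chaining upward from T: directly above it, S, V, Y, Q, W, U; then Z, X, R.
That covers every other element, and nothing is given below T, so T is the least.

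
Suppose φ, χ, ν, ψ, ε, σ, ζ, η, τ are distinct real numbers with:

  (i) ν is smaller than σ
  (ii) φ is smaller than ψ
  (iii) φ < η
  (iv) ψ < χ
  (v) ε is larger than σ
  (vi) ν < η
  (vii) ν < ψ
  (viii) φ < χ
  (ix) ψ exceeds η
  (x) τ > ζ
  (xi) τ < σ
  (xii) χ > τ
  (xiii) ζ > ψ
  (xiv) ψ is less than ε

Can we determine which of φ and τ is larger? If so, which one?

The relevant relations are φ < η; η < ψ; ψ < ζ; ζ < τ.
Together: φ < η < ψ < ζ < τ.
So τ is larger.

τ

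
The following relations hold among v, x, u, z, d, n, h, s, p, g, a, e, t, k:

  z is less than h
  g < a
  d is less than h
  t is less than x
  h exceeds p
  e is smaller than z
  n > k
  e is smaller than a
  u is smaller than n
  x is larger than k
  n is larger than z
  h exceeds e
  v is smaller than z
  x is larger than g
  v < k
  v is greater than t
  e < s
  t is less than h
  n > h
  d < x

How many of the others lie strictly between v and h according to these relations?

1

Chaining upward from v reaches: z, k, x, n.
Chaining downward from h reaches: d, e, t, p, z.
Strictly between v and h are those in both lists: z — 1 element.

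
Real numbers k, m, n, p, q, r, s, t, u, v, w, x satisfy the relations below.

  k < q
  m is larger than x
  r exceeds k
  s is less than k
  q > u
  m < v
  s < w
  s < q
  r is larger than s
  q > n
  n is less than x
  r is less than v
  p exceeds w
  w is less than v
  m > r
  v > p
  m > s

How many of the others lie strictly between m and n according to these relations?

1

The relations place n below m. An element lies strictly between them when it is forced above n and also forced below m.
Above n: {x, v, q}. Below m: {s, k, x, r}.
Intersection: {x} — 1.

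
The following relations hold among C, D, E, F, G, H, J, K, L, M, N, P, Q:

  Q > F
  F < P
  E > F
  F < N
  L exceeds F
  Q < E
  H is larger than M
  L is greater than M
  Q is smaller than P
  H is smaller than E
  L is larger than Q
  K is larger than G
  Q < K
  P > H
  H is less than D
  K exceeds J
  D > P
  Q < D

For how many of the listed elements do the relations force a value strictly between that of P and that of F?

1

Chaining upward from F reaches: N, Q, E, K, D, L.
Chaining downward from P reaches: Q, M, H.
Strictly between F and P are those in both lists: Q — 1 element.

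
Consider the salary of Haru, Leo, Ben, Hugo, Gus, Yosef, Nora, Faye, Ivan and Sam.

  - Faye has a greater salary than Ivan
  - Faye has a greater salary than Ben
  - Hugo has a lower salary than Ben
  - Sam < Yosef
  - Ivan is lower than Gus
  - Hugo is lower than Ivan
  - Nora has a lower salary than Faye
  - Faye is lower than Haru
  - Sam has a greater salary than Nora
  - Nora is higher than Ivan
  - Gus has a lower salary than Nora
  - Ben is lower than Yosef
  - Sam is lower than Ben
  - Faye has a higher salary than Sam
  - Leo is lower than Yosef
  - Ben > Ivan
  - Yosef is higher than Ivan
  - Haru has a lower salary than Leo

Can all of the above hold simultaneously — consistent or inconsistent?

The single ordering Hugo < Ivan < Gus < Nora < Sam < Ben < Faye < Haru < Leo < Yosef satisfies every listed relation, so no contradiction arises.

consistent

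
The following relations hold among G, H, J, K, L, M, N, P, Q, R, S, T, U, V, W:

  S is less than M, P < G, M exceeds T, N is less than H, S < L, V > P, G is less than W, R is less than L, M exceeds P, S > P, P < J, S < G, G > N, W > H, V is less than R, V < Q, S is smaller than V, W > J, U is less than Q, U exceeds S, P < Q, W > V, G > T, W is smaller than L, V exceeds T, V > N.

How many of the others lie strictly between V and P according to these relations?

1

Chaining upward from P reaches: S, J, G, U, Q, R, W, M, L.
Chaining downward from V reaches: N, T, S.
Strictly between P and V are those in both lists: S — 1 element.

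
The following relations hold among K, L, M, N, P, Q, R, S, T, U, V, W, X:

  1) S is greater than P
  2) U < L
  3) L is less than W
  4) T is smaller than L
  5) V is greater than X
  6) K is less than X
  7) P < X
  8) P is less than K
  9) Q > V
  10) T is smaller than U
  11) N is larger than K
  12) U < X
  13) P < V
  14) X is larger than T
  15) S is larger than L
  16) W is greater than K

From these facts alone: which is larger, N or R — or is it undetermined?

Following every chain through R: nothing is chained to R.
N is not reached, and no chain runs the other way from N to R.
So the given relations leave the order of R and N undetermined.

undetermined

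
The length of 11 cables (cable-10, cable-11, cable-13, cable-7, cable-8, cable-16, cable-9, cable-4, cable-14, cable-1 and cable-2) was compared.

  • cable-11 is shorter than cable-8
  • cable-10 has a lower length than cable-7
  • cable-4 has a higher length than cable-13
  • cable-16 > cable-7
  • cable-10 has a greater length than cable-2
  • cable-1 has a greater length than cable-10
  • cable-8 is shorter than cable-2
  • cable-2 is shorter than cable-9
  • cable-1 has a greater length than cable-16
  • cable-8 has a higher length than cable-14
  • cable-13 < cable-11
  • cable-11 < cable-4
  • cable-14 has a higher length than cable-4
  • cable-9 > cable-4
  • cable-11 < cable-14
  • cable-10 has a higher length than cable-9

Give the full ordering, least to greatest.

cable-13 < cable-11 < cable-4 < cable-14 < cable-8 < cable-2 < cable-9 < cable-10 < cable-7 < cable-16 < cable-1

Nothing is placed below cable-13, so it is least; from there cable-13 < cable-11; cable-11 < cable-4; cable-4 < cable-14; cable-14 < cable-8; cable-8 < cable-2; cable-2 < cable-9; cable-9 < cable-10; cable-10 < cable-7; cable-7 < cable-16; cable-16 < cable-1, each given directly.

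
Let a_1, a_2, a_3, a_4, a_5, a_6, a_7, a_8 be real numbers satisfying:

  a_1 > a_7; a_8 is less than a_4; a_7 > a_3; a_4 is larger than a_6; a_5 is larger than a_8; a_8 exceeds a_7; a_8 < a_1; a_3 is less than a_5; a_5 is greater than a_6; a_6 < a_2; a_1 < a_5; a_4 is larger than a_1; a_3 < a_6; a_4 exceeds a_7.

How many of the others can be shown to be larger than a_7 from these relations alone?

4

Directly above a_7: a_8, a_1, a_4.
One step further: a_5 (4 so far).
No other element is forced above a_7 by the given relations, so the count is 4.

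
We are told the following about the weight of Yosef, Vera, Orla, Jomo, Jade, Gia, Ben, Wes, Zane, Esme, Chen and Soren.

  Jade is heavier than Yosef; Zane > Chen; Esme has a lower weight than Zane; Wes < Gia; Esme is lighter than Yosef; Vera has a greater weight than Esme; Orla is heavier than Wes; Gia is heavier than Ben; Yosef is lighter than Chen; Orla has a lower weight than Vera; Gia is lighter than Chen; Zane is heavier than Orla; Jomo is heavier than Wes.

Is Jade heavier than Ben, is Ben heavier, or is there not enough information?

undetermined

Following every chain through Ben: above Ben we get Gia, Chen, Zane.
Jade is not reached, and no chain runs the other way from Jade to Ben.
So the given relations leave the order of Ben and Jade undetermined.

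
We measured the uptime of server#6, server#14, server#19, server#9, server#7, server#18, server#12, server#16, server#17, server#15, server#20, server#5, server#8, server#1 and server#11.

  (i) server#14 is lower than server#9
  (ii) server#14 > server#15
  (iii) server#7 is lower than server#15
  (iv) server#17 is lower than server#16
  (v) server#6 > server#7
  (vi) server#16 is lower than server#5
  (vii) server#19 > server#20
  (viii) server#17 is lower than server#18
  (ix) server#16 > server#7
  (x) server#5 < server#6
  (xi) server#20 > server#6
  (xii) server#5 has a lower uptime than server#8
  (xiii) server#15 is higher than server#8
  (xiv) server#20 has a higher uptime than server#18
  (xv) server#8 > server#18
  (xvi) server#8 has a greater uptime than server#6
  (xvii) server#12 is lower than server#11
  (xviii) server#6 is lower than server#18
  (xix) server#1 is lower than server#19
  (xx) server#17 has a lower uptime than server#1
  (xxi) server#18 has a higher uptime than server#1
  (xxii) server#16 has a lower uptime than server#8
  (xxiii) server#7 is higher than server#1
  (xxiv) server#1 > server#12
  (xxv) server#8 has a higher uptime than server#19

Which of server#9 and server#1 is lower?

server#1 < server#7 < server#16 < server#5 < server#6 < server#18 < server#20 < server#19 < server#8 < server#15 < server#14 < server#9, by transitivity through server#7, server#16, server#5, server#6, server#18, server#20, server#19, server#8, server#15, server#14.
So server#1 < server#9; server#1 is the lower of the two.

server#1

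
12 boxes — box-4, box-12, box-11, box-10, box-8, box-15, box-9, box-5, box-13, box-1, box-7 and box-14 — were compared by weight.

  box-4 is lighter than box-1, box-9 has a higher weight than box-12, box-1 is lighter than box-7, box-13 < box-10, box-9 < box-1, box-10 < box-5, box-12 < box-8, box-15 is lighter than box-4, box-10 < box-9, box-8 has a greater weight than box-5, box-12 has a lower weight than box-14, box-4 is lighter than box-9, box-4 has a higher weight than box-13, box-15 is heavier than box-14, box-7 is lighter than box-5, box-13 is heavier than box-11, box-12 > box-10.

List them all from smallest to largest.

box-11 < box-13 < box-10 < box-12 < box-14 < box-15 < box-4 < box-9 < box-1 < box-7 < box-5 < box-8

Each adjacent pair is fixed by a given relation: box-11 < box-13; box-13 < box-10; box-10 < box-12; box-12 < box-14; box-14 < box-15; box-15 < box-4; box-4 < box-9; box-9 < box-1; box-1 < box-7; box-7 < box-5; box-5 < box-8. Chaining them end to end gives the full order.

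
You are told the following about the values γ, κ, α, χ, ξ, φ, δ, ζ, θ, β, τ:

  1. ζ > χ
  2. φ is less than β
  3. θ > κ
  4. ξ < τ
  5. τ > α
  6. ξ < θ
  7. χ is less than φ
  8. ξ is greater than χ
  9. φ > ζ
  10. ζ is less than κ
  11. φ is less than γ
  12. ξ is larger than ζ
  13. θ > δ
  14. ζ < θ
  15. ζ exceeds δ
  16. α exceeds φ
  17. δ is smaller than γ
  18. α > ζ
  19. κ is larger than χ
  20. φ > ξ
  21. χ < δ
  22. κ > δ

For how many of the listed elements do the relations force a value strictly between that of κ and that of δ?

1

The relations place δ below κ. An element lies strictly between them when it is forced above δ and also forced below κ.
Above δ: {ζ, ξ, φ, α, β, τ, γ, θ}. Below κ: {χ, ζ}.
Intersection: {ζ} — 1.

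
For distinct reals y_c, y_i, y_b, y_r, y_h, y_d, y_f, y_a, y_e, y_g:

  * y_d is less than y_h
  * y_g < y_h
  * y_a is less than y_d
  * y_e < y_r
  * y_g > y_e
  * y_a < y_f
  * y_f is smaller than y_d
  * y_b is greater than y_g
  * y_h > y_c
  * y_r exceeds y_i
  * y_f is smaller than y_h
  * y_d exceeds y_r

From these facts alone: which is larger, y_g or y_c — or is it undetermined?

undetermined

Following every chain through y_g: above y_g we get y_b, y_h; below y_g we get y_e.
y_c is not reached, and no chain runs the other way from y_c to y_g.
So the given relations leave the order of y_g and y_c undetermined.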